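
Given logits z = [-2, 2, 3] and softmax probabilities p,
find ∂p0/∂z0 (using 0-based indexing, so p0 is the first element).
∂p0/∂z0 = 0.004878

p = softmax(z) = [0.004902, 0.2676, 0.7275]
p0 = 0.004902

∂p0/∂z0 = p0(1 - p0) = 0.004902 × (1 - 0.004902) = 0.004878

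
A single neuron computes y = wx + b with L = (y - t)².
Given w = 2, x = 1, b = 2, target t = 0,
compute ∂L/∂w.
∂L/∂w = 8

y = wx + b = (2)(1) + 2 = 4
∂L/∂y = 2(y - t) = 2(4 - 0) = 8
∂y/∂w = x = 1
∂L/∂w = ∂L/∂y · ∂y/∂w = 8 × 1 = 8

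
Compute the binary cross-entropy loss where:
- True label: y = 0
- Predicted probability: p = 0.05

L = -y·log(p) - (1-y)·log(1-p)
L = 0.05129

L = -0·log(0.05) - 1·log(0.95) = -log(0.95) = 0.05129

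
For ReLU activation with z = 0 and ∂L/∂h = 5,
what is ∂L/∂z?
∂L/∂z = 0

h = ReLU(0) = 0
At z = 0: ∂h/∂z = 0 (by convention)
∂L/∂z = ∂L/∂h · ∂h/∂z = 5 × 0 = 0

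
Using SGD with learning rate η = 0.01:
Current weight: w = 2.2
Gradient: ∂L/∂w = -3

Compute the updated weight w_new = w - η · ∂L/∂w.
w_new = 2.23

w_new = w - η·∂L/∂w = 2.2 - 0.01×(-3) = 2.2 - (-0.03) = 2.23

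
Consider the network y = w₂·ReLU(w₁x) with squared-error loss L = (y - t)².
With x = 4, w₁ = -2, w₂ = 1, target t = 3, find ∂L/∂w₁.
∂L/∂w₁ = 0

Forward pass:
z = w₁x = -2×4 = -8
h = ReLU(-8) = 0
y = w₂h = 1×0 = 0

Backward pass:
∂L/∂y = 2(y - t) = 2(0 - 3) = -6
∂y/∂h = w₂ = 1
∂h/∂z = 0 (ReLU derivative)
∂z/∂w₁ = x = 4

∂L/∂w₁ = -6 × 1 × 0 × 4 = 0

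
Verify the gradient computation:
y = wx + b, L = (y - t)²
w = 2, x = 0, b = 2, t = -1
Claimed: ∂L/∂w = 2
Incorrect

y = (2)(0) + 2 = 2
∂L/∂y = 2(y - t) = 2(2 - -1) = 6
∂y/∂w = x = 0
∂L/∂w = 6 × 0 = 0

Claimed value: 2
Incorrect: The correct gradient is 0.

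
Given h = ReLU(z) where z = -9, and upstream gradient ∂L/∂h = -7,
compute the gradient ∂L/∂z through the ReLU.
∂L/∂z = 0

h = ReLU(-9) = 0
Since z < 0: ∂h/∂z = 0
∂L/∂z = ∂L/∂h · ∂h/∂z = -7 × 0 = 0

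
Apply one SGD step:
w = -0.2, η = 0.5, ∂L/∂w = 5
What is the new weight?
w_new = -2.7

w_new = w - η·∂L/∂w = -0.2 - 0.5×(5) = -0.2 - (2.5) = -2.7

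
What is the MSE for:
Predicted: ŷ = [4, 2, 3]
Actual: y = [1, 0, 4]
MSE = 4.667

MSE = (1/3)((4-1)² + (2-0)² + (3-4)²) = (1/3)(9 + 4 + 1) = 4.667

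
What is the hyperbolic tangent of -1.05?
-0.7818

tanh(-1.05) = (e^(-1.05) - e^(1.05))/(e^(-1.05) + e^(1.05)) = -0.7818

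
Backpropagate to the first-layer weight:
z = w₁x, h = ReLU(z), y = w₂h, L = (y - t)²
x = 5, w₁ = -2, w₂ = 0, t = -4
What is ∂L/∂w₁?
∂L/∂w₁ = 0

Forward pass:
z = w₁x = -2×5 = -10
h = ReLU(-10) = 0
y = w₂h = 0×0 = 0

Backward pass:
∂L/∂y = 2(y - t) = 2(0 - -4) = 8
∂y/∂h = w₂ = 0
∂h/∂z = 0 (ReLU derivative)
∂z/∂w₁ = x = 5

∂L/∂w₁ = 8 × 0 × 0 × 5 = 0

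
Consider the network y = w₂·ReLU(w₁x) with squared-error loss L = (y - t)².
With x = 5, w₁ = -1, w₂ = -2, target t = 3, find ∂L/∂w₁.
∂L/∂w₁ = 0

Forward pass:
z = w₁x = -1×5 = -5
h = ReLU(-5) = 0
y = w₂h = -2×0 = 0

Backward pass:
∂L/∂y = 2(y - t) = 2(0 - 3) = -6
∂y/∂h = w₂ = -2
∂h/∂z = 0 (ReLU derivative)
∂z/∂w₁ = x = 5

∂L/∂w₁ = -6 × -2 × 0 × 5 = 0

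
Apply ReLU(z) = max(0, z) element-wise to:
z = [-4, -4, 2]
h = [0, 0, 2]

ReLU applied element-wise: max(0,-4)=0, max(0,-4)=0, max(0,2)=2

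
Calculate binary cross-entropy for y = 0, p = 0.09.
L = 0.09431

L = -0·log(0.09) - 1·log(0.91) = -log(0.91) = 0.09431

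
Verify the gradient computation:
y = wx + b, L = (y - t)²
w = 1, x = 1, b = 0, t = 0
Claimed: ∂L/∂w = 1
Incorrect

y = (1)(1) + 0 = 1
∂L/∂y = 2(y - t) = 2(1 - 0) = 2
∂y/∂w = x = 1
∂L/∂w = 2 × 1 = 2

Claimed value: 1
Incorrect: The correct gradient is 2.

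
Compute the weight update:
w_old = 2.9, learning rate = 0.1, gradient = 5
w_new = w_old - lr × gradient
w_new = 2.4

w_new = w - η·∂L/∂w = 2.9 - 0.1×(5) = 2.9 - (0.5) = 2.4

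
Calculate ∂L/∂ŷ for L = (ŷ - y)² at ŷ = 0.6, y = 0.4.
∂L/∂ŷ = 0.4

∂L/∂ŷ = 2(ŷ - y) = 2(0.6 - 0.4) = 2(0.2) = 0.4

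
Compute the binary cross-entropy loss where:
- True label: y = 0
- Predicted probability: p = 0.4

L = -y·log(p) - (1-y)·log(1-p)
L = 0.5108

L = -0·log(0.4) - 1·log(0.6) = -log(0.6) = 0.5108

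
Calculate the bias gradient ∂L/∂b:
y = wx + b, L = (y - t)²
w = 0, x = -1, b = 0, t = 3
∂L/∂b = -6

y = wx + b = (0)(-1) + 0 = 0
∂L/∂y = 2(y - t) = 2(0 - 3) = -6
∂y/∂b = 1
∂L/∂b = ∂L/∂y · ∂y/∂b = -6 × 1 = -6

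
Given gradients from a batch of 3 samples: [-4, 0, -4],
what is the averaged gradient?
Average gradient = -2.667

Average = (1/3)(-4 + 0 + -4) = -8/3 = -2.667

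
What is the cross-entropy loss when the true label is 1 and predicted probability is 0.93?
L = 0.07257

L = -1·log(0.93) - 0·log(0.07) = -log(0.93) = 0.07257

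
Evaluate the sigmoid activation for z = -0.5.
0.3775

sigmoid(-0.5) = 1/(1 + e^(0.5)) = 1/(1 + 1.649) = 0.3775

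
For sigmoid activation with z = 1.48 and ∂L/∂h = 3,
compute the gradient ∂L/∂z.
∂L/∂z = 0.4531

σ(1.48) = 0.8146
σ'(1.48) = σ(1.48)(1 - σ(1.48)) = 0.8146 × 0.1854 = 0.151
∂L/∂z = ∂L/∂h · σ'(z) = 3 × 0.151 = 0.4531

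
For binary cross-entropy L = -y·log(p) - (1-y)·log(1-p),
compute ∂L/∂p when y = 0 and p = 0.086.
∂L/∂p = 1.094

∂L/∂p = -y/p + (1-y)/(1-p) = 0 + 1/0.914 = 1.094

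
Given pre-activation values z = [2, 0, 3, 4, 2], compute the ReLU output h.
h = [2, 0, 3, 4, 2]

ReLU applied element-wise: max(0,2)=2, max(0,0)=0, max(0,3)=3, max(0,4)=4, max(0,2)=2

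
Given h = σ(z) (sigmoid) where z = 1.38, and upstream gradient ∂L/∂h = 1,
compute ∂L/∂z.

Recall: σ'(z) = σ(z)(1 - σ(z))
∂L/∂z = 0.1606

σ(1.38) = 0.799
σ'(1.38) = σ(1.38)(1 - σ(1.38)) = 0.799 × 0.201 = 0.1606
∂L/∂z = ∂L/∂h · σ'(z) = 1 × 0.1606 = 0.1606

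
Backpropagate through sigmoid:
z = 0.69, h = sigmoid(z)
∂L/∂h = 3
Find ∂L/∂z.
∂L/∂z = 0.6674

σ(0.69) = 0.666
σ'(0.69) = σ(0.69)(1 - σ(0.69)) = 0.666 × 0.334 = 0.2225
∂L/∂z = ∂L/∂h · σ'(z) = 3 × 0.2225 = 0.6674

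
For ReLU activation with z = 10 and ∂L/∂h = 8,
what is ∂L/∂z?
∂L/∂z = 8

h = ReLU(10) = 10
Since z > 0: ∂h/∂z = 1
∂L/∂z = ∂L/∂h · ∂h/∂z = 8 × 1 = 8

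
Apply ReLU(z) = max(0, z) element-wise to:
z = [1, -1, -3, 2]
h = [1, 0, 0, 2]

ReLU applied element-wise: max(0,1)=1, max(0,-1)=0, max(0,-3)=0, max(0,2)=2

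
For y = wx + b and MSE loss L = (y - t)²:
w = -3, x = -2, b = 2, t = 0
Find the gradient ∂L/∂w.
∂L/∂w = -32

y = wx + b = (-3)(-2) + 2 = 8
∂L/∂y = 2(y - t) = 2(8 - 0) = 16
∂y/∂w = x = -2
∂L/∂w = ∂L/∂y · ∂y/∂w = 16 × -2 = -32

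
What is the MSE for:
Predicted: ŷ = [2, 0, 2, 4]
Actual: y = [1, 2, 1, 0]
MSE = 5.5

MSE = (1/4)((2-1)² + (0-2)² + (2-1)² + (4-0)²) = (1/4)(1 + 4 + 1 + 16) = 5.5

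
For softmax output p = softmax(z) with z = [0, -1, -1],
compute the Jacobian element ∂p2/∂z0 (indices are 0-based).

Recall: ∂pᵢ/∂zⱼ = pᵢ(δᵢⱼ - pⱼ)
∂p2/∂z0 = -0.1221

p = softmax(z) = [0.5761, 0.2119, 0.2119]
p2 = 0.2119, p0 = 0.5761

∂p2/∂z0 = -p2 × p0 = -0.2119 × 0.5761 = -0.1221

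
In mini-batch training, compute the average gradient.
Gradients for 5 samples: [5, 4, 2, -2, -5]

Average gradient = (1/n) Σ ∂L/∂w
Average gradient = 0.8

Average = (1/5)(5 + 4 + 2 + -2 + -5) = 4/5 = 0.8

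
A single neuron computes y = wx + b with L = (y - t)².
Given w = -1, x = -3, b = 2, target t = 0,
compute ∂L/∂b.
∂L/∂b = 10

y = wx + b = (-1)(-3) + 2 = 5
∂L/∂y = 2(y - t) = 2(5 - 0) = 10
∂y/∂b = 1
∂L/∂b = ∂L/∂y · ∂y/∂b = 10 × 1 = 10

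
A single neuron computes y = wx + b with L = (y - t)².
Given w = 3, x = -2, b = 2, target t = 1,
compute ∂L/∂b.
∂L/∂b = -10

y = wx + b = (3)(-2) + 2 = -4
∂L/∂y = 2(y - t) = 2(-4 - 1) = -10
∂y/∂b = 1
∂L/∂b = ∂L/∂y · ∂y/∂b = -10 × 1 = -10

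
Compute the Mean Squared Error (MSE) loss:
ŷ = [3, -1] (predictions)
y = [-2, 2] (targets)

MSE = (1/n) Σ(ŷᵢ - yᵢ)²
MSE = 17

MSE = (1/2)((3--2)² + (-1-2)²) = (1/2)(25 + 9) = 17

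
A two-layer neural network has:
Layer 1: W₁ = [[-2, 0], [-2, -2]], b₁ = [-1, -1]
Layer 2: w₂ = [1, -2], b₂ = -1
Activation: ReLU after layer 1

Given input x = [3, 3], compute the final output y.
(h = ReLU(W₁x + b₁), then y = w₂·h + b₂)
y = -1

Layer 1 pre-activation: z₁ = [-7, -13]
After ReLU: h = [0, 0]
Layer 2 output: y = 1×0 + -2×0 + -1 = -1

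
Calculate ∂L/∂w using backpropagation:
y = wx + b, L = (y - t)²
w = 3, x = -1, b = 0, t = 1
∂L/∂w = 8

y = wx + b = (3)(-1) + 0 = -3
∂L/∂y = 2(y - t) = 2(-3 - 1) = -8
∂y/∂w = x = -1
∂L/∂w = ∂L/∂y · ∂y/∂w = -8 × -1 = 8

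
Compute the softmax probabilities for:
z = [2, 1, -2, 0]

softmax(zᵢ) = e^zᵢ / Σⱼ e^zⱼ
p = [0.6572, 0.2418, 0.012, 0.0889]

exp(z) = [7.389, 2.718, 0.1353, 1]
Sum = 11.24
p = [0.6572, 0.2418, 0.012, 0.0889]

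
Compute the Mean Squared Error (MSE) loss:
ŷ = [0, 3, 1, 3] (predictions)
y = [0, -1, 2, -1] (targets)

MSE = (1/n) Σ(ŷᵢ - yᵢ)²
MSE = 8.25

MSE = (1/4)((0-0)² + (3--1)² + (1-2)² + (3--1)²) = (1/4)(0 + 16 + 1 + 16) = 8.25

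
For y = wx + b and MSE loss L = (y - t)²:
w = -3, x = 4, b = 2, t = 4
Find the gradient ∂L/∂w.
∂L/∂w = -112

y = wx + b = (-3)(4) + 2 = -10
∂L/∂y = 2(y - t) = 2(-10 - 4) = -28
∂y/∂w = x = 4
∂L/∂w = ∂L/∂y · ∂y/∂w = -28 × 4 = -112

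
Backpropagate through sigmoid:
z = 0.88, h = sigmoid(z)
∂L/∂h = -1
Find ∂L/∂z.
∂L/∂z = -0.2072

σ(0.88) = 0.7068
σ'(0.88) = σ(0.88)(1 - σ(0.88)) = 0.7068 × 0.2932 = 0.2072
∂L/∂z = ∂L/∂h · σ'(z) = -1 × 0.2072 = -0.2072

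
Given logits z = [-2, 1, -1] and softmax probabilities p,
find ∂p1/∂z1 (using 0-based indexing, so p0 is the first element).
∂p1/∂z1 = 0.1318

p = softmax(z) = [0.04201, 0.8438, 0.1142]
p1 = 0.8438

∂p1/∂z1 = p1(1 - p1) = 0.8438 × (1 - 0.8438) = 0.1318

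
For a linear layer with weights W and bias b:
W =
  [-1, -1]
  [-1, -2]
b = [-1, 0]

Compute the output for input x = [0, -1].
y = [0, 2]

Wx = [-1×0 + -1×-1, -1×0 + -2×-1]
   = [1, 2]
y = Wx + b = [1 + -1, 2 + 0] = [0, 2]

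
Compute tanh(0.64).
0.5649

tanh(0.64) = (e^(0.64) - e^(-0.64))/(e^(0.64) + e^(-0.64)) = 0.5649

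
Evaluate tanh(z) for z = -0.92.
-0.7259

tanh(-0.92) = (e^(-0.92) - e^(0.92))/(e^(-0.92) + e^(0.92)) = -0.7259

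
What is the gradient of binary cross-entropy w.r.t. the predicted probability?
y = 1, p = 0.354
∂L/∂p = -2.825

∂L/∂p = -y/p + (1-y)/(1-p) = -1/0.354 + 0 = -2.825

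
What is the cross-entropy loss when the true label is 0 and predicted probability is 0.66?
L = 1.079

L = -0·log(0.66) - 1·log(0.34) = -log(0.34) = 1.079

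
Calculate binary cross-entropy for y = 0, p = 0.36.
L = 0.4463

L = -0·log(0.36) - 1·log(0.64) = -log(0.64) = 0.4463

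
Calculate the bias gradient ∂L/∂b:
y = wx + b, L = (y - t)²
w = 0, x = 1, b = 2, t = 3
∂L/∂b = -2

y = wx + b = (0)(1) + 2 = 2
∂L/∂y = 2(y - t) = 2(2 - 3) = -2
∂y/∂b = 1
∂L/∂b = ∂L/∂y · ∂y/∂b = -2 × 1 = -2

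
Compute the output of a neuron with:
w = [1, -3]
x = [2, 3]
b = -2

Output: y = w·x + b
y = -9

y = (1)(2) + (-3)(3) + -2 = -9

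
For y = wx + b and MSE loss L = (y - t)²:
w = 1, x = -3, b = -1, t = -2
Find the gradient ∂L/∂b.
∂L/∂b = -4

y = wx + b = (1)(-3) + -1 = -4
∂L/∂y = 2(y - t) = 2(-4 - -2) = -4
∂y/∂b = 1
∂L/∂b = ∂L/∂y · ∂y/∂b = -4 × 1 = -4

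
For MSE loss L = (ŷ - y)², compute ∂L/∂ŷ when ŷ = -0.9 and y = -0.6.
∂L/∂ŷ = -0.6

∂L/∂ŷ = 2(ŷ - y) = 2(-0.9 - -0.6) = 2(-0.3) = -0.6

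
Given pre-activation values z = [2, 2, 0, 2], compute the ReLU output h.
h = [2, 2, 0, 2]

ReLU applied element-wise: max(0,2)=2, max(0,2)=2, max(0,0)=0, max(0,2)=2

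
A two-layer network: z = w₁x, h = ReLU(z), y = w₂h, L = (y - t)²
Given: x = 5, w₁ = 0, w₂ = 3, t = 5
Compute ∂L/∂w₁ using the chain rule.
∂L/∂w₁ = 0

Forward pass:
z = w₁x = 0×5 = 0
h = ReLU(0) = 0
y = w₂h = 3×0 = 0

Backward pass:
∂L/∂y = 2(y - t) = 2(0 - 5) = -10
∂y/∂h = w₂ = 3
∂h/∂z = 0 (ReLU derivative)
∂z/∂w₁ = x = 5

∂L/∂w₁ = -10 × 3 × 0 × 5 = 0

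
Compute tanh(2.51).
0.9869

tanh(2.51) = (e^(2.51) - e^(-2.51))/(e^(2.51) + e^(-2.51)) = 0.9869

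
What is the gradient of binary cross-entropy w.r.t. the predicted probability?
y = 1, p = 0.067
∂L/∂p = -14.93

∂L/∂p = -y/p + (1-y)/(1-p) = -1/0.067 + 0 = -14.93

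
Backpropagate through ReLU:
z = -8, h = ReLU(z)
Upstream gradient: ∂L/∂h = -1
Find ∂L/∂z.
∂L/∂z = 0

h = ReLU(-8) = 0
Since z < 0: ∂h/∂z = 0
∂L/∂z = ∂L/∂h · ∂h/∂z = -1 × 0 = 0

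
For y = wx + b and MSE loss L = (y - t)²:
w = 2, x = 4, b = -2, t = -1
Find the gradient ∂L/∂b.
∂L/∂b = 14

y = wx + b = (2)(4) + -2 = 6
∂L/∂y = 2(y - t) = 2(6 - -1) = 14
∂y/∂b = 1
∂L/∂b = ∂L/∂y · ∂y/∂b = 14 × 1 = 14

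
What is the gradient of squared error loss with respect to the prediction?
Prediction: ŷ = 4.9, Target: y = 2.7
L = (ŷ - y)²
∂L/∂ŷ = 4.4

∂L/∂ŷ = 2(ŷ - y) = 2(4.9 - 2.7) = 2(2.2) = 4.4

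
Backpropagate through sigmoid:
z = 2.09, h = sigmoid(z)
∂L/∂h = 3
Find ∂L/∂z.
∂L/∂z = 0.2939

σ(2.09) = 0.8899
σ'(2.09) = σ(2.09)(1 - σ(2.09)) = 0.8899 × 0.1101 = 0.09796
∂L/∂z = ∂L/∂h · σ'(z) = 3 × 0.09796 = 0.2939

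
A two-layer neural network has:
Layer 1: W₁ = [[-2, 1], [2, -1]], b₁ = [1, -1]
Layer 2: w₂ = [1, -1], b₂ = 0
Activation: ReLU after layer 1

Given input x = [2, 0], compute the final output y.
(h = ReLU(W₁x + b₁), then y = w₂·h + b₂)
y = -3

Layer 1 pre-activation: z₁ = [-3, 3]
After ReLU: h = [0, 3]
Layer 2 output: y = 1×0 + -1×3 + 0 = -3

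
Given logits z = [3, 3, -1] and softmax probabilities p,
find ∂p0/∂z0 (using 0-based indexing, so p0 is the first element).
∂p0/∂z0 = 0.25

p = softmax(z) = [0.4955, 0.4955, 0.009075]
p0 = 0.4955

∂p0/∂z0 = p0(1 - p0) = 0.4955 × (1 - 0.4955) = 0.25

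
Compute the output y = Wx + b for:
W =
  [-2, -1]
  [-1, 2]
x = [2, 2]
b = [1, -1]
y = [-5, 1]

Wx = [-2×2 + -1×2, -1×2 + 2×2]
   = [-6, 2]
y = Wx + b = [-6 + 1, 2 + -1] = [-5, 1]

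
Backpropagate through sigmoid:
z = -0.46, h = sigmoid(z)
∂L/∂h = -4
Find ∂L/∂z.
∂L/∂z = -0.9489

σ(-0.46) = 0.387
σ'(-0.46) = σ(-0.46)(1 - σ(-0.46)) = 0.387 × 0.613 = 0.2372
∂L/∂z = ∂L/∂h · σ'(z) = -4 × 0.2372 = -0.9489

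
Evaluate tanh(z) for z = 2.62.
0.9895

tanh(2.62) = (e^(2.62) - e^(-2.62))/(e^(2.62) + e^(-2.62)) = 0.9895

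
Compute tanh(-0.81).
-0.6696

tanh(-0.81) = (e^(-0.81) - e^(0.81))/(e^(-0.81) + e^(0.81)) = -0.6696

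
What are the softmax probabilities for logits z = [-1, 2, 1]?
p = [0.0351, 0.7054, 0.2595]

exp(z) = [0.3679, 7.389, 2.718]
Sum = 10.48
p = [0.0351, 0.7054, 0.2595]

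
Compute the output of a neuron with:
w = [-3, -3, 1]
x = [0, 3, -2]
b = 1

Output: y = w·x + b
y = -10

y = (-3)(0) + (-3)(3) + (1)(-2) + 1 = -10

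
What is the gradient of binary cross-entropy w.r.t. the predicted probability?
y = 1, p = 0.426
∂L/∂p = -2.347

∂L/∂p = -y/p + (1-y)/(1-p) = -1/0.426 + 0 = -2.347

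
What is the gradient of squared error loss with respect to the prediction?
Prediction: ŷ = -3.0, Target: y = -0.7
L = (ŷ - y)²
∂L/∂ŷ = -4.6

∂L/∂ŷ = 2(ŷ - y) = 2(-3.0 - -0.7) = 2(-2.3) = -4.6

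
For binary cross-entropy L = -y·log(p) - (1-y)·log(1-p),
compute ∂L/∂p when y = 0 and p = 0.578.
∂L/∂p = 2.37

∂L/∂p = -y/p + (1-y)/(1-p) = 0 + 1/0.422 = 2.37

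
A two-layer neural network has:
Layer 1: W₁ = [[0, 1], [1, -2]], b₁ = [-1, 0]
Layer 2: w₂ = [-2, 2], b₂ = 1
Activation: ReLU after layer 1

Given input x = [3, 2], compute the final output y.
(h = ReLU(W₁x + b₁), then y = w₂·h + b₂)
y = -1

Layer 1 pre-activation: z₁ = [1, -1]
After ReLU: h = [1, 0]
Layer 2 output: y = -2×1 + 2×0 + 1 = -1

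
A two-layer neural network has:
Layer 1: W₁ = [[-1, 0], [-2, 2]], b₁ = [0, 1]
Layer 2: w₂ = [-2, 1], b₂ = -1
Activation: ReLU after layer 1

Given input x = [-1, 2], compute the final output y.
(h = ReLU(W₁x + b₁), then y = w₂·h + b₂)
y = 4

Layer 1 pre-activation: z₁ = [1, 7]
After ReLU: h = [1, 7]
Layer 2 output: y = -2×1 + 1×7 + -1 = 4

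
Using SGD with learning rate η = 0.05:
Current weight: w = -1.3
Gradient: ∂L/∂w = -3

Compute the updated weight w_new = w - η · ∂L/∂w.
w_new = -1.15

w_new = w - η·∂L/∂w = -1.3 - 0.05×(-3) = -1.3 - (-0.15) = -1.15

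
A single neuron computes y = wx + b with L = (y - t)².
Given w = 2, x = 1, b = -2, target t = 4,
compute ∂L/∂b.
∂L/∂b = -8

y = wx + b = (2)(1) + -2 = 0
∂L/∂y = 2(y - t) = 2(0 - 4) = -8
∂y/∂b = 1
∂L/∂b = ∂L/∂y · ∂y/∂b = -8 × 1 = -8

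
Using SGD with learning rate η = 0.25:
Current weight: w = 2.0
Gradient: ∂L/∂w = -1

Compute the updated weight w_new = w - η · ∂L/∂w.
w_new = 2.25

w_new = w - η·∂L/∂w = 2.0 - 0.25×(-1) = 2.0 - (-0.25) = 2.25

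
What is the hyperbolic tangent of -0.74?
-0.6291

tanh(-0.74) = (e^(-0.74) - e^(0.74))/(e^(-0.74) + e^(0.74)) = -0.6291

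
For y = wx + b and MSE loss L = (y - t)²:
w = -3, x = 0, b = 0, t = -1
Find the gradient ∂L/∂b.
∂L/∂b = 2

y = wx + b = (-3)(0) + 0 = 0
∂L/∂y = 2(y - t) = 2(0 - -1) = 2
∂y/∂b = 1
∂L/∂b = ∂L/∂y · ∂y/∂b = 2 × 1 = 2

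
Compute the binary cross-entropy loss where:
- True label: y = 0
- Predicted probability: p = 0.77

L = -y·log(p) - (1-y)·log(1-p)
L = 1.47

L = -0·log(0.77) - 1·log(0.23) = -log(0.23) = 1.47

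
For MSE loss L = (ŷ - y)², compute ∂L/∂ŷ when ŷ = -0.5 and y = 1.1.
∂L/∂ŷ = -3.2

∂L/∂ŷ = 2(ŷ - y) = 2(-0.5 - 1.1) = 2(-1.6) = -3.2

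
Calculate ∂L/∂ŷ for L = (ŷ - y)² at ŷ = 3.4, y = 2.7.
∂L/∂ŷ = 1.4

∂L/∂ŷ = 2(ŷ - y) = 2(3.4 - 2.7) = 2(0.7) = 1.4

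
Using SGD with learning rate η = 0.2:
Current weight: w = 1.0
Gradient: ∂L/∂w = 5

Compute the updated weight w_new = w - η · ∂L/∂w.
w_new = 0

w_new = w - η·∂L/∂w = 1.0 - 0.2×(5) = 1.0 - (1) = 0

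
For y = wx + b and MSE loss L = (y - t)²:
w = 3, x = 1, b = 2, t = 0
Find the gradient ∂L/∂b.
∂L/∂b = 10

y = wx + b = (3)(1) + 2 = 5
∂L/∂y = 2(y - t) = 2(5 - 0) = 10
∂y/∂b = 1
∂L/∂b = ∂L/∂y · ∂y/∂b = 10 × 1 = 10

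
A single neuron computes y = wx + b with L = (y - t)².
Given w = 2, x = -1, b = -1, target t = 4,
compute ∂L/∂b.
∂L/∂b = -14

y = wx + b = (2)(-1) + -1 = -3
∂L/∂y = 2(y - t) = 2(-3 - 4) = -14
∂y/∂b = 1
∂L/∂b = ∂L/∂y · ∂y/∂b = -14 × 1 = -14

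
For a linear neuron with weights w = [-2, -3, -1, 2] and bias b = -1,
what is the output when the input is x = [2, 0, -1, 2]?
y = 0

y = (-2)(2) + (-3)(0) + (-1)(-1) + (2)(2) + -1 = 0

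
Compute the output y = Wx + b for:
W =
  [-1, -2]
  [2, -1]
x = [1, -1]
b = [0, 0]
y = [1, 3]

Wx = [-1×1 + -2×-1, 2×1 + -1×-1]
   = [1, 3]
y = Wx + b = [1 + 0, 3 + 0] = [1, 3]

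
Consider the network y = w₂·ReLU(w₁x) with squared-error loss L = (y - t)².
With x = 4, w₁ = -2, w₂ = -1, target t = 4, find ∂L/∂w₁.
∂L/∂w₁ = 0

Forward pass:
z = w₁x = -2×4 = -8
h = ReLU(-8) = 0
y = w₂h = -1×0 = 0

Backward pass:
∂L/∂y = 2(y - t) = 2(0 - 4) = -8
∂y/∂h = w₂ = -1
∂h/∂z = 0 (ReLU derivative)
∂z/∂w₁ = x = 4

∂L/∂w₁ = -8 × -1 × 0 × 4 = 0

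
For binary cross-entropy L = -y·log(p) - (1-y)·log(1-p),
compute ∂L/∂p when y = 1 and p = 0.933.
∂L/∂p = -1.072

∂L/∂p = -y/p + (1-y)/(1-p) = -1/0.933 + 0 = -1.072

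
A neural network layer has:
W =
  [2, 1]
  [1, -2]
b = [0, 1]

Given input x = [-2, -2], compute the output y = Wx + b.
y = [-6, 3]

Wx = [2×-2 + 1×-2, 1×-2 + -2×-2]
   = [-6, 2]
y = Wx + b = [-6 + 0, 2 + 1] = [-6, 3]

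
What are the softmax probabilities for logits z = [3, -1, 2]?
p = [0.7214, 0.0132, 0.2654]

exp(z) = [20.09, 0.3679, 7.389]
Sum = 27.84
p = [0.7214, 0.0132, 0.2654]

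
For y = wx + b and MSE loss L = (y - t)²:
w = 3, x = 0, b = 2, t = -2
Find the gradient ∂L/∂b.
∂L/∂b = 8

y = wx + b = (3)(0) + 2 = 2
∂L/∂y = 2(y - t) = 2(2 - -2) = 8
∂y/∂b = 1
∂L/∂b = ∂L/∂y · ∂y/∂b = 8 × 1 = 8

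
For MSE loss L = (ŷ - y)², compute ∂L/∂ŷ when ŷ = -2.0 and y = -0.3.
∂L/∂ŷ = -3.4

∂L/∂ŷ = 2(ŷ - y) = 2(-2.0 - -0.3) = 2(-1.7) = -3.4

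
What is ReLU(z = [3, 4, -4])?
h = [3, 4, 0]

ReLU applied element-wise: max(0,3)=3, max(0,4)=4, max(0,-4)=0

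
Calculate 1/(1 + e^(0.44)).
0.3917

sigmoid(-0.44) = 1/(1 + e^(0.44)) = 1/(1 + 1.553) = 0.3917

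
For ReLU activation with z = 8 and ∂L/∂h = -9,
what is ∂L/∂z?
∂L/∂z = -9

h = ReLU(8) = 8
Since z > 0: ∂h/∂z = 1
∂L/∂z = ∂L/∂h · ∂h/∂z = -9 × 1 = -9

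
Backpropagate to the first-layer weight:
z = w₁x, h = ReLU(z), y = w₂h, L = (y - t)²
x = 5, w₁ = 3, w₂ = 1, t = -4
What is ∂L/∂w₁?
∂L/∂w₁ = 190

Forward pass:
z = w₁x = 3×5 = 15
h = ReLU(15) = 15
y = w₂h = 1×15 = 15

Backward pass:
∂L/∂y = 2(y - t) = 2(15 - -4) = 38
∂y/∂h = w₂ = 1
∂h/∂z = 1 (ReLU derivative)
∂z/∂w₁ = x = 5

∂L/∂w₁ = 38 × 1 × 1 × 5 = 190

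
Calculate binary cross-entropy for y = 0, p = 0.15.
L = 0.1625

L = -0·log(0.15) - 1·log(0.85) = -log(0.85) = 0.1625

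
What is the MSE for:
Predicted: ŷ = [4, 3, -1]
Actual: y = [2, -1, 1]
MSE = 8

MSE = (1/3)((4-2)² + (3--1)² + (-1-1)²) = (1/3)(4 + 16 + 4) = 8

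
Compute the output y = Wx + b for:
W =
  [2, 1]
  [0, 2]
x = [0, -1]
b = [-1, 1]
y = [-2, -1]

Wx = [2×0 + 1×-1, 0×0 + 2×-1]
   = [-1, -2]
y = Wx + b = [-1 + -1, -2 + 1] = [-2, -1]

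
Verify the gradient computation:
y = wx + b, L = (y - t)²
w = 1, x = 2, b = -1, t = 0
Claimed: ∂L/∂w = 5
Incorrect

y = (1)(2) + -1 = 1
∂L/∂y = 2(y - t) = 2(1 - 0) = 2
∂y/∂w = x = 2
∂L/∂w = 2 × 2 = 4

Claimed value: 5
Incorrect: The correct gradient is 4.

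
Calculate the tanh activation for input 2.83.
0.9931

tanh(2.83) = (e^(2.83) - e^(-2.83))/(e^(2.83) + e^(-2.83)) = 0.9931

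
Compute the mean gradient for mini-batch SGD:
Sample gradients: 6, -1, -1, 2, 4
Average gradient = 2

Average = (1/5)(6 + -1 + -1 + 2 + 4) = 10/5 = 2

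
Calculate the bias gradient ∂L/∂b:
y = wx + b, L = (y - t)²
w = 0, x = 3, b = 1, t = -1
∂L/∂b = 4

y = wx + b = (0)(3) + 1 = 1
∂L/∂y = 2(y - t) = 2(1 - -1) = 4
∂y/∂b = 1
∂L/∂b = ∂L/∂y · ∂y/∂b = 4 × 1 = 4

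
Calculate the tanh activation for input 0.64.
0.5649

tanh(0.64) = (e^(0.64) - e^(-0.64))/(e^(0.64) + e^(-0.64)) = 0.5649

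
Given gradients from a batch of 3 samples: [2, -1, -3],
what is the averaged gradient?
Average gradient = -0.6667

Average = (1/3)(2 + -1 + -3) = -2/3 = -0.6667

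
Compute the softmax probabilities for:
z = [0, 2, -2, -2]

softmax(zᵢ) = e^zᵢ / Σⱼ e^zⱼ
p = [0.1155, 0.8533, 0.0156, 0.0156]

exp(z) = [1, 7.389, 0.1353, 0.1353]
Sum = 8.66
p = [0.1155, 0.8533, 0.0156, 0.0156]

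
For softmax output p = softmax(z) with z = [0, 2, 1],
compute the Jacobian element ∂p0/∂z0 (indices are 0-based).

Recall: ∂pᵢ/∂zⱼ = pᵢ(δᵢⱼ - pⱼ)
∂p0/∂z0 = 0.08193

p = softmax(z) = [0.09003, 0.6652, 0.2447]
p0 = 0.09003

∂p0/∂z0 = p0(1 - p0) = 0.09003 × (1 - 0.09003) = 0.08193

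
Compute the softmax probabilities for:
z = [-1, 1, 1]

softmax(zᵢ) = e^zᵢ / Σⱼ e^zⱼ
p = [0.0634, 0.4683, 0.4683]

exp(z) = [0.3679, 2.718, 2.718]
Sum = 5.804
p = [0.0634, 0.4683, 0.4683]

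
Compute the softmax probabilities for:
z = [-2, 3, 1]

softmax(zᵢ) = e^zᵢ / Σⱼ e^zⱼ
p = [0.0059, 0.8756, 0.1185]

exp(z) = [0.1353, 20.09, 2.718]
Sum = 22.94
p = [0.0059, 0.8756, 0.1185]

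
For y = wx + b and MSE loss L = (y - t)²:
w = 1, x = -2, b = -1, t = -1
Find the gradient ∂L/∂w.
∂L/∂w = 8

y = wx + b = (1)(-2) + -1 = -3
∂L/∂y = 2(y - t) = 2(-3 - -1) = -4
∂y/∂w = x = -2
∂L/∂w = ∂L/∂y · ∂y/∂w = -4 × -2 = 8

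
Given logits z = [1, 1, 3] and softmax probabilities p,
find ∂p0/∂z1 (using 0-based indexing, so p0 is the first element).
∂p0/∂z1 = -0.01134

p = softmax(z) = [0.1065, 0.1065, 0.787]
p0 = 0.1065, p1 = 0.1065

∂p0/∂z1 = -p0 × p1 = -0.1065 × 0.1065 = -0.01134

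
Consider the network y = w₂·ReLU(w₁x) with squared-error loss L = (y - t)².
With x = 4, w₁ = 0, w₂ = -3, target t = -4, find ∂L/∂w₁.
∂L/∂w₁ = 0

Forward pass:
z = w₁x = 0×4 = 0
h = ReLU(0) = 0
y = w₂h = -3×0 = 0

Backward pass:
∂L/∂y = 2(y - t) = 2(0 - -4) = 8
∂y/∂h = w₂ = -3
∂h/∂z = 0 (ReLU derivative)
∂z/∂w₁ = x = 4

∂L/∂w₁ = 8 × -3 × 0 × 4 = 0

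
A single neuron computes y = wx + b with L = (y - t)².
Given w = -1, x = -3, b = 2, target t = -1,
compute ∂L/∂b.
∂L/∂b = 12

y = wx + b = (-1)(-3) + 2 = 5
∂L/∂y = 2(y - t) = 2(5 - -1) = 12
∂y/∂b = 1
∂L/∂b = ∂L/∂y · ∂y/∂b = 12 × 1 = 12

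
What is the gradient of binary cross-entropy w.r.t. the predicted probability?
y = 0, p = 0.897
∂L/∂p = 9.709

∂L/∂p = -y/p + (1-y)/(1-p) = 0 + 1/0.103 = 9.709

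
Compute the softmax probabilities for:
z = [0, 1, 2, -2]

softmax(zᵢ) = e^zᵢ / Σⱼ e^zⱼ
p = [0.0889, 0.2418, 0.6572, 0.012]

exp(z) = [1, 2.718, 7.389, 0.1353]
Sum = 11.24
p = [0.0889, 0.2418, 0.6572, 0.012]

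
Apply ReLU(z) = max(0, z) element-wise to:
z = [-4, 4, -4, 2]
h = [0, 4, 0, 2]

ReLU applied element-wise: max(0,-4)=0, max(0,4)=4, max(0,-4)=0, max(0,2)=2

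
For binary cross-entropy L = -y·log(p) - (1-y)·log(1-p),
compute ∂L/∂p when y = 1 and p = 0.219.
∂L/∂p = -4.566

∂L/∂p = -y/p + (1-y)/(1-p) = -1/0.219 + 0 = -4.566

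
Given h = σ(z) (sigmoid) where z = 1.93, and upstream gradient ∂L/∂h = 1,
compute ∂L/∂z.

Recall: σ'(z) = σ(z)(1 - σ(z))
∂L/∂z = 0.1107

σ(1.93) = 0.8732
σ'(1.93) = σ(1.93)(1 - σ(1.93)) = 0.8732 × 0.1268 = 0.1107
∂L/∂z = ∂L/∂h · σ'(z) = 1 × 0.1107 = 0.1107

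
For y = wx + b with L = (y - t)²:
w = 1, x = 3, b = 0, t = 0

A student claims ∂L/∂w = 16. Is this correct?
Incorrect

y = (1)(3) + 0 = 3
∂L/∂y = 2(y - t) = 2(3 - 0) = 6
∂y/∂w = x = 3
∂L/∂w = 6 × 3 = 18

Claimed value: 16
Incorrect: The correct gradient is 18.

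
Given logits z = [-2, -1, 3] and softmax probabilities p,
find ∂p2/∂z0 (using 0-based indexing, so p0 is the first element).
∂p2/∂z0 = -0.006413

p = softmax(z) = [0.006573, 0.01787, 0.9756]
p2 = 0.9756, p0 = 0.006573

∂p2/∂z0 = -p2 × p0 = -0.9756 × 0.006573 = -0.006413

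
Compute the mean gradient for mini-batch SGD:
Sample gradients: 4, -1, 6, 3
Average gradient = 3

Average = (1/4)(4 + -1 + 6 + 3) = 12/4 = 3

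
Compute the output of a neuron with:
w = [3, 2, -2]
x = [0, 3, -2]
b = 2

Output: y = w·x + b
y = 12

y = (3)(0) + (2)(3) + (-2)(-2) + 2 = 12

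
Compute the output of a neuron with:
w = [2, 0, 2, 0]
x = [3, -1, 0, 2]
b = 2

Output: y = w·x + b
y = 8

y = (2)(3) + (0)(-1) + (2)(0) + (0)(2) + 2 = 8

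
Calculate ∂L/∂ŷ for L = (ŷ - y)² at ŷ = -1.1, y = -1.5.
∂L/∂ŷ = 0.8

∂L/∂ŷ = 2(ŷ - y) = 2(-1.1 - -1.5) = 2(0.4) = 0.8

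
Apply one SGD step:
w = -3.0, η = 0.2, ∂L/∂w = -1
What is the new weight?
w_new = -2.8

w_new = w - η·∂L/∂w = -3.0 - 0.2×(-1) = -3.0 - (-0.2) = -2.8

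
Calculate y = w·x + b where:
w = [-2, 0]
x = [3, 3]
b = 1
y = -5

y = (-2)(3) + (0)(3) + 1 = -5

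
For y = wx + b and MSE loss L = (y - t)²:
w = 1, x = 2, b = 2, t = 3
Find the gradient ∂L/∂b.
∂L/∂b = 2

y = wx + b = (1)(2) + 2 = 4
∂L/∂y = 2(y - t) = 2(4 - 3) = 2
∂y/∂b = 1
∂L/∂b = ∂L/∂y · ∂y/∂b = 2 × 1 = 2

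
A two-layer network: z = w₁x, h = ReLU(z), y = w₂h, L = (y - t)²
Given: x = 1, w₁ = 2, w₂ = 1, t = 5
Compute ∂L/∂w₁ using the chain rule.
∂L/∂w₁ = -6

Forward pass:
z = w₁x = 2×1 = 2
h = ReLU(2) = 2
y = w₂h = 1×2 = 2

Backward pass:
∂L/∂y = 2(y - t) = 2(2 - 5) = -6
∂y/∂h = w₂ = 1
∂h/∂z = 1 (ReLU derivative)
∂z/∂w₁ = x = 1

∂L/∂w₁ = -6 × 1 × 1 × 1 = -6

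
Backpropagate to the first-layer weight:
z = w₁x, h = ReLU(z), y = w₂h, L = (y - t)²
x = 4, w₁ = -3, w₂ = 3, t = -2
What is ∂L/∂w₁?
∂L/∂w₁ = 0

Forward pass:
z = w₁x = -3×4 = -12
h = ReLU(-12) = 0
y = w₂h = 3×0 = 0

Backward pass:
∂L/∂y = 2(y - t) = 2(0 - -2) = 4
∂y/∂h = w₂ = 3
∂h/∂z = 0 (ReLU derivative)
∂z/∂w₁ = x = 4

∂L/∂w₁ = 4 × 3 × 0 × 4 = 0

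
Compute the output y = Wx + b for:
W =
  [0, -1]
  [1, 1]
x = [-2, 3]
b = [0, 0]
y = [-3, 1]

Wx = [0×-2 + -1×3, 1×-2 + 1×3]
   = [-3, 1]
y = Wx + b = [-3 + 0, 1 + 0] = [-3, 1]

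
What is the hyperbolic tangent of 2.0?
0.964

tanh(2.0) = (e^(2.0) - e^(-2.0))/(e^(2.0) + e^(-2.0)) = 0.964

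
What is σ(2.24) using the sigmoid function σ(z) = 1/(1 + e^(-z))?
0.9038

sigmoid(2.24) = 1/(1 + e^(-2.24)) = 1/(1 + 0.1065) = 0.9038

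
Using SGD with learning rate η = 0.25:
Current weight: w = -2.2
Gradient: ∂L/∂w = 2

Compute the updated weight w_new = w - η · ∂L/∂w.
w_new = -2.7

w_new = w - η·∂L/∂w = -2.2 - 0.25×(2) = -2.2 - (0.5) = -2.7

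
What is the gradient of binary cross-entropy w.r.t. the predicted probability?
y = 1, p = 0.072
∂L/∂p = -13.89

∂L/∂p = -y/p + (1-y)/(1-p) = -1/0.072 + 0 = -13.89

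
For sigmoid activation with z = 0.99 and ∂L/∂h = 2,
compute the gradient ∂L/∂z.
∂L/∂z = 0.395

σ(0.99) = 0.7291
σ'(0.99) = σ(0.99)(1 - σ(0.99)) = 0.7291 × 0.2709 = 0.1975
∂L/∂z = ∂L/∂h · σ'(z) = 2 × 0.1975 = 0.395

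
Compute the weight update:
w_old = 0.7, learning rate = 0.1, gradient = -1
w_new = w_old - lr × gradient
w_new = 0.8

w_new = w - η·∂L/∂w = 0.7 - 0.1×(-1) = 0.7 - (-0.1) = 0.8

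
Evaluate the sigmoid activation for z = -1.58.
0.1708

sigmoid(-1.58) = 1/(1 + e^(1.58)) = 1/(1 + 4.855) = 0.1708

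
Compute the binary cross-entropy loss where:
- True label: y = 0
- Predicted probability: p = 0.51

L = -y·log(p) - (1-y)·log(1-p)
L = 0.7133

L = -0·log(0.51) - 1·log(0.49) = -log(0.49) = 0.7133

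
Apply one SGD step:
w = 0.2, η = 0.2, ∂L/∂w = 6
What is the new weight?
w_new = -1

w_new = w - η·∂L/∂w = 0.2 - 0.2×(6) = 0.2 - (1.2) = -1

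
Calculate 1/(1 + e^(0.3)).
0.4256

sigmoid(-0.3) = 1/(1 + e^(0.3)) = 1/(1 + 1.35) = 0.4256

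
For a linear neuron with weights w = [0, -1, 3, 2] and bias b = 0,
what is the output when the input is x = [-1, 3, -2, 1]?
y = -7

y = (0)(-1) + (-1)(3) + (3)(-2) + (2)(1) + 0 = -7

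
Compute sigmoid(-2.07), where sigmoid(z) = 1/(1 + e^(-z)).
0.112

sigmoid(-2.07) = 1/(1 + e^(2.07)) = 1/(1 + 7.925) = 0.112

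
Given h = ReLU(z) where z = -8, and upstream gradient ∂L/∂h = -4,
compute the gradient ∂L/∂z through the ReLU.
∂L/∂z = 0

h = ReLU(-8) = 0
Since z < 0: ∂h/∂z = 0
∂L/∂z = ∂L/∂h · ∂h/∂z = -4 × 0 = 0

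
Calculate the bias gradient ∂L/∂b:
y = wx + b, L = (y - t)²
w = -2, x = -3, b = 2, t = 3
∂L/∂b = 10

y = wx + b = (-2)(-3) + 2 = 8
∂L/∂y = 2(y - t) = 2(8 - 3) = 10
∂y/∂b = 1
∂L/∂b = ∂L/∂y · ∂y/∂b = 10 × 1 = 10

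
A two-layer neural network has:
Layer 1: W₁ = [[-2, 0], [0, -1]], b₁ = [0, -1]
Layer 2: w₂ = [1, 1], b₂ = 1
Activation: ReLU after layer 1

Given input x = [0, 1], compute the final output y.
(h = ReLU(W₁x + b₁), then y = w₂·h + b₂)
y = 1

Layer 1 pre-activation: z₁ = [0, -2]
After ReLU: h = [0, 0]
Layer 2 output: y = 1×0 + 1×0 + 1 = 1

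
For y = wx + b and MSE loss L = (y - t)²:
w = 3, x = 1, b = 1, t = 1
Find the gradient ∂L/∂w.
∂L/∂w = 6

y = wx + b = (3)(1) + 1 = 4
∂L/∂y = 2(y - t) = 2(4 - 1) = 6
∂y/∂w = x = 1
∂L/∂w = ∂L/∂y · ∂y/∂w = 6 × 1 = 6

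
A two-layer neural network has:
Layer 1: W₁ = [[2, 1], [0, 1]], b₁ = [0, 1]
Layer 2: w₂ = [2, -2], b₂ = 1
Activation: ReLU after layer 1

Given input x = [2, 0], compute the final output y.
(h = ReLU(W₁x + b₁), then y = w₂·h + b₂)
y = 7

Layer 1 pre-activation: z₁ = [4, 1]
After ReLU: h = [4, 1]
Layer 2 output: y = 2×4 + -2×1 + 1 = 7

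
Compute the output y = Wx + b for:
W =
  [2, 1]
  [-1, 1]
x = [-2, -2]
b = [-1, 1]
y = [-7, 1]

Wx = [2×-2 + 1×-2, -1×-2 + 1×-2]
   = [-6, 0]
y = Wx + b = [-6 + -1, 0 + 1] = [-7, 1]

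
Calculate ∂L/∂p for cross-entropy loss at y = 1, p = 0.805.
∂L/∂p = -1.242

∂L/∂p = -y/p + (1-y)/(1-p) = -1/0.805 + 0 = -1.242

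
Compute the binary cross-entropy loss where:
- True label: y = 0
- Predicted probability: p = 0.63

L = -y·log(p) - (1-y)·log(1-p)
L = 0.9943

L = -0·log(0.63) - 1·log(0.37) = -log(0.37) = 0.9943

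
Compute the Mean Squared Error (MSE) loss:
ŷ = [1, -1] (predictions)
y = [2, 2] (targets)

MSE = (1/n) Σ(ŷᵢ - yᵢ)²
MSE = 5

MSE = (1/2)((1-2)² + (-1-2)²) = (1/2)(1 + 9) = 5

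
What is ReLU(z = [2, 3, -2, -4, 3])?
h = [2, 3, 0, 0, 3]

ReLU applied element-wise: max(0,2)=2, max(0,3)=3, max(0,-2)=0, max(0,-4)=0, max(0,3)=3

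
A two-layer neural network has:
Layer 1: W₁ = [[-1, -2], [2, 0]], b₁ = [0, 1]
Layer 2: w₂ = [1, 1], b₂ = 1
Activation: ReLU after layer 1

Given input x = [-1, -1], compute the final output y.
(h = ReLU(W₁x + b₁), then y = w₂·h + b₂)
y = 4

Layer 1 pre-activation: z₁ = [3, -1]
After ReLU: h = [3, 0]
Layer 2 output: y = 1×3 + 1×0 + 1 = 4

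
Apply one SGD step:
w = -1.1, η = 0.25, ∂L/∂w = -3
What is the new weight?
w_new = -0.35

w_new = w - η·∂L/∂w = -1.1 - 0.25×(-3) = -1.1 - (-0.75) = -0.35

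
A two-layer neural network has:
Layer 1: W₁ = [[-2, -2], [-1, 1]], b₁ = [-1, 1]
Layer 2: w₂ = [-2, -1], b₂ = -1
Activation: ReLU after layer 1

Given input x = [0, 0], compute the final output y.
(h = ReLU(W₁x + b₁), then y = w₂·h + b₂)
y = -2

Layer 1 pre-activation: z₁ = [-1, 1]
After ReLU: h = [0, 1]
Layer 2 output: y = -2×0 + -1×1 + -1 = -2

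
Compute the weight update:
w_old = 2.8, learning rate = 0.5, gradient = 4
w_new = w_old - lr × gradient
w_new = 0.8

w_new = w - η·∂L/∂w = 2.8 - 0.5×(4) = 2.8 - (2) = 0.8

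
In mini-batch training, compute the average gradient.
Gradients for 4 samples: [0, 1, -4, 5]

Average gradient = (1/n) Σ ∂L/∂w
Average gradient = 0.5

Average = (1/4)(0 + 1 + -4 + 5) = 2/4 = 0.5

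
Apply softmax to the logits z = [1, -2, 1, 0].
p = [0.4136, 0.0206, 0.4136, 0.1522]

exp(z) = [2.718, 0.1353, 2.718, 1]
Sum = 6.572
p = [0.4136, 0.0206, 0.4136, 0.1522]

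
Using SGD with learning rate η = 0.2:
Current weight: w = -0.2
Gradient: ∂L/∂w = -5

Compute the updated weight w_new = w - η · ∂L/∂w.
w_new = 0.8

w_new = w - η·∂L/∂w = -0.2 - 0.2×(-5) = -0.2 - (-1) = 0.8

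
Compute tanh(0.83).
0.6805

tanh(0.83) = (e^(0.83) - e^(-0.83))/(e^(0.83) + e^(-0.83)) = 0.6805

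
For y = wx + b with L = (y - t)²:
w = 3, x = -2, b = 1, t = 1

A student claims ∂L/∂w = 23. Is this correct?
Incorrect

y = (3)(-2) + 1 = -5
∂L/∂y = 2(y - t) = 2(-5 - 1) = -12
∂y/∂w = x = -2
∂L/∂w = -12 × -2 = 24

Claimed value: 23
Incorrect: The correct gradient is 24.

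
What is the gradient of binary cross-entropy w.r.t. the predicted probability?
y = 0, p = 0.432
∂L/∂p = 1.761

∂L/∂p = -y/p + (1-y)/(1-p) = 0 + 1/0.568 = 1.761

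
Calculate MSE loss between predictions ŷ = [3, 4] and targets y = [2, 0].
MSE = 8.5

MSE = (1/2)((3-2)² + (4-0)²) = (1/2)(1 + 16) = 8.5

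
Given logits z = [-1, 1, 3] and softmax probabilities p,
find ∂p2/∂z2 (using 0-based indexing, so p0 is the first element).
∂p2/∂z2 = 0.1154

p = softmax(z) = [0.01588, 0.1173, 0.8668]
p2 = 0.8668

∂p2/∂z2 = p2(1 - p2) = 0.8668 × (1 - 0.8668) = 0.1154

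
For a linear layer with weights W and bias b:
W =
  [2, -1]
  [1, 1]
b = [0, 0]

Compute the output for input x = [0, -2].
y = [2, -2]

Wx = [2×0 + -1×-2, 1×0 + 1×-2]
   = [2, -2]
y = Wx + b = [2 + 0, -2 + 0] = [2, -2]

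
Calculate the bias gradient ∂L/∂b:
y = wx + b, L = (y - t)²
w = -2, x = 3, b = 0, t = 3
∂L/∂b = -18

y = wx + b = (-2)(3) + 0 = -6
∂L/∂y = 2(y - t) = 2(-6 - 3) = -18
∂y/∂b = 1
∂L/∂b = ∂L/∂y · ∂y/∂b = -18 × 1 = -18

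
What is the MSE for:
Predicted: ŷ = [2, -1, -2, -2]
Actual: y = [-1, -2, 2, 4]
MSE = 15.5

MSE = (1/4)((2--1)² + (-1--2)² + (-2-2)² + (-2-4)²) = (1/4)(9 + 1 + 16 + 36) = 15.5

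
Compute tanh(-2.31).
-0.9805

tanh(-2.31) = (e^(-2.31) - e^(2.31))/(e^(-2.31) + e^(2.31)) = -0.9805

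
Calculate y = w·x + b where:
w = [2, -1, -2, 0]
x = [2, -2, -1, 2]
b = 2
y = 10

y = (2)(2) + (-1)(-2) + (-2)(-1) + (0)(2) + 2 = 10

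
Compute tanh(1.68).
0.9329

tanh(1.68) = (e^(1.68) - e^(-1.68))/(e^(1.68) + e^(-1.68)) = 0.9329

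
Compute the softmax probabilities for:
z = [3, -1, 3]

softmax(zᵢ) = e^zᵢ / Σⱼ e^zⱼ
p = [0.4955, 0.0091, 0.4955]

exp(z) = [20.09, 0.3679, 20.09]
Sum = 40.54
p = [0.4955, 0.0091, 0.4955]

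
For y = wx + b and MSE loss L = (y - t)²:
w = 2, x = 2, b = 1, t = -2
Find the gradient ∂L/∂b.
∂L/∂b = 14

y = wx + b = (2)(2) + 1 = 5
∂L/∂y = 2(y - t) = 2(5 - -2) = 14
∂y/∂b = 1
∂L/∂b = ∂L/∂y · ∂y/∂b = 14 × 1 = 14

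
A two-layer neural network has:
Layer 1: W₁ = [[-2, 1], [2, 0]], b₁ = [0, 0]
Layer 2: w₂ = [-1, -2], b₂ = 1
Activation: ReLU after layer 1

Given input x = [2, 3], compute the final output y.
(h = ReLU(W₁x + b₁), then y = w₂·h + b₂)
y = -7

Layer 1 pre-activation: z₁ = [-1, 4]
After ReLU: h = [0, 4]
Layer 2 output: y = -1×0 + -2×4 + 1 = -7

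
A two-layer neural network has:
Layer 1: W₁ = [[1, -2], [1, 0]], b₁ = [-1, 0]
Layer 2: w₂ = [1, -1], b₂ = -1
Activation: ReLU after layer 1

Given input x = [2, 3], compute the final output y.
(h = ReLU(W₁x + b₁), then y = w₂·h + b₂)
y = -3

Layer 1 pre-activation: z₁ = [-5, 2]
After ReLU: h = [0, 2]
Layer 2 output: y = 1×0 + -1×2 + -1 = -3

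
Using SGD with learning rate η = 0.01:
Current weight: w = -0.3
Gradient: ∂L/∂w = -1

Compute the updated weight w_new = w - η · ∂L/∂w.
w_new = -0.29

w_new = w - η·∂L/∂w = -0.3 - 0.01×(-1) = -0.3 - (-0.01) = -0.29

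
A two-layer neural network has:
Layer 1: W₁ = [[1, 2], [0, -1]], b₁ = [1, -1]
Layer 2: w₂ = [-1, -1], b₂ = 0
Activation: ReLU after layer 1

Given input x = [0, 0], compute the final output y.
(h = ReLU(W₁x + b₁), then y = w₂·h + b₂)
y = -1

Layer 1 pre-activation: z₁ = [1, -1]
After ReLU: h = [1, 0]
Layer 2 output: y = -1×1 + -1×0 + 0 = -1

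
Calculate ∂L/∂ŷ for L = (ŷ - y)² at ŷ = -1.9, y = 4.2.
∂L/∂ŷ = -12.2

∂L/∂ŷ = 2(ŷ - y) = 2(-1.9 - 4.2) = 2(-6.1) = -12.2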